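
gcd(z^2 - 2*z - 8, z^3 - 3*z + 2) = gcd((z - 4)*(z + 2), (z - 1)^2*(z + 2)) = z + 2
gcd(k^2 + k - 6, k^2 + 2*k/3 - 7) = k + 3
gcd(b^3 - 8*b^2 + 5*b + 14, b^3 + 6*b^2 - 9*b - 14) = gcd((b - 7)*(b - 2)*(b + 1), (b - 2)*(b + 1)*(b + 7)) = b^2 - b - 2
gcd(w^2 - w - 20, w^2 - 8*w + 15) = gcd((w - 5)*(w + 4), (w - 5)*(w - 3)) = w - 5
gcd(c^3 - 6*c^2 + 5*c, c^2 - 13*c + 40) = c - 5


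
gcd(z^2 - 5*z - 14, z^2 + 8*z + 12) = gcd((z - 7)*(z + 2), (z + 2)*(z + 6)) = z + 2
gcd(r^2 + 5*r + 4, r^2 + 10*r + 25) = 1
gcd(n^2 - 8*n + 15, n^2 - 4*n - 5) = n - 5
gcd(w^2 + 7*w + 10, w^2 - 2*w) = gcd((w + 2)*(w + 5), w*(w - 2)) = 1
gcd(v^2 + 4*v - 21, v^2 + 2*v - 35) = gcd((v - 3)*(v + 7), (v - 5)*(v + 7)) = v + 7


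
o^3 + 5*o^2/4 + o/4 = o*(o + 1/4)*(o + 1)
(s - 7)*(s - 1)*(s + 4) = s^3 - 4*s^2 - 25*s + 28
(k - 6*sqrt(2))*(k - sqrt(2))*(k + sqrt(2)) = k^3 - 6*sqrt(2)*k^2 - 2*k + 12*sqrt(2)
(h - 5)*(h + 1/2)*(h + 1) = h^3 - 7*h^2/2 - 7*h - 5/2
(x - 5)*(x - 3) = x^2 - 8*x + 15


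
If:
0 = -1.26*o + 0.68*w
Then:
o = 0.53968253968254*w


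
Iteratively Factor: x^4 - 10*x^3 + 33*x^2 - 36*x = (x - 3)*(x^3 - 7*x^2 + 12*x) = (x - 4)*(x - 3)*(x^2 - 3*x) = (x - 4)*(x - 3)^2*(x)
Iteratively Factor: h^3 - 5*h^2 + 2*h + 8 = (h + 1)*(h^2 - 6*h + 8) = (h - 2)*(h + 1)*(h - 4)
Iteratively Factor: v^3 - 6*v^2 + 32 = (v - 4)*(v^2 - 2*v - 8) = (v - 4)*(v + 2)*(v - 4)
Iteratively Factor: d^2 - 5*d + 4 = (d - 1)*(d - 4)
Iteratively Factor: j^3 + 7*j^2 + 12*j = (j + 4)*(j^2 + 3*j) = (j + 3)*(j + 4)*(j)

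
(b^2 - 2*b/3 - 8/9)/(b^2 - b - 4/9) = (3*b + 2)/(3*b + 1)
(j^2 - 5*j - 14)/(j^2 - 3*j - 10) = (j - 7)/(j - 5)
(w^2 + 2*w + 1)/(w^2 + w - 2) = (w^2 + 2*w + 1)/(w^2 + w - 2)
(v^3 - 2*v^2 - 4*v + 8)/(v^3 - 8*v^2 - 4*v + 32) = (v - 2)/(v - 8)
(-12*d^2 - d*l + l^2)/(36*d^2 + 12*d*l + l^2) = (-12*d^2 - d*l + l^2)/(36*d^2 + 12*d*l + l^2)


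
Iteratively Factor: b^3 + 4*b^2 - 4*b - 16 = (b + 2)*(b^2 + 2*b - 8) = (b + 2)*(b + 4)*(b - 2)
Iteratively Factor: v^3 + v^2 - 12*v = (v)*(v^2 + v - 12) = v*(v - 3)*(v + 4)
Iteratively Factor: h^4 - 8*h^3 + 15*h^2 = (h)*(h^3 - 8*h^2 + 15*h) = h^2*(h^2 - 8*h + 15) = h^2*(h - 3)*(h - 5)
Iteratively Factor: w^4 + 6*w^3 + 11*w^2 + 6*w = (w + 2)*(w^3 + 4*w^2 + 3*w) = (w + 1)*(w + 2)*(w^2 + 3*w) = (w + 1)*(w + 2)*(w + 3)*(w)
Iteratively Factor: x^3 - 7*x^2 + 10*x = (x - 5)*(x^2 - 2*x) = (x - 5)*(x - 2)*(x)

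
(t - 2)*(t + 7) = t^2 + 5*t - 14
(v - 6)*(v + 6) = v^2 - 36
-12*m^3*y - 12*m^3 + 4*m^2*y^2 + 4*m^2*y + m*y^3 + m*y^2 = (-2*m + y)*(6*m + y)*(m*y + m)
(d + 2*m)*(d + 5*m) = d^2 + 7*d*m + 10*m^2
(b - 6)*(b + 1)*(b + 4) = b^3 - b^2 - 26*b - 24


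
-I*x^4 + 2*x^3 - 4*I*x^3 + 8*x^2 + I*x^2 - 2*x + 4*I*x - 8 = (x + 1)*(x + 4)*(x + 2*I)*(-I*x + I)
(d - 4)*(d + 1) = d^2 - 3*d - 4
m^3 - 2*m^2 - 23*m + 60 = (m - 4)*(m - 3)*(m + 5)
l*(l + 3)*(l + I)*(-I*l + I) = -I*l^4 + l^3 - 2*I*l^3 + 2*l^2 + 3*I*l^2 - 3*l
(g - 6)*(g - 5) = g^2 - 11*g + 30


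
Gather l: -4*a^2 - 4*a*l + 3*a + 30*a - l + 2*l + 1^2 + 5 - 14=-4*a^2 + 33*a + l*(1 - 4*a) - 8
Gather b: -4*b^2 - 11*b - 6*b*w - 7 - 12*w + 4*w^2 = -4*b^2 + b*(-6*w - 11) + 4*w^2 - 12*w - 7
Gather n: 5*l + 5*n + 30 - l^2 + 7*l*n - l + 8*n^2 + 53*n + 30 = -l^2 + 4*l + 8*n^2 + n*(7*l + 58) + 60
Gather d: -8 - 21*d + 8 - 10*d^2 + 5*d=-10*d^2 - 16*d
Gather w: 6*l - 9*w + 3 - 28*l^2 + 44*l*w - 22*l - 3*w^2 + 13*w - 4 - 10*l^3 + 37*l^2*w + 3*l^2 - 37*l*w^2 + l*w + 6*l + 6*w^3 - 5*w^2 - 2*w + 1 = -10*l^3 - 25*l^2 - 10*l + 6*w^3 + w^2*(-37*l - 8) + w*(37*l^2 + 45*l + 2)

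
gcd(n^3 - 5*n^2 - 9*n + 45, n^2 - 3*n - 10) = n - 5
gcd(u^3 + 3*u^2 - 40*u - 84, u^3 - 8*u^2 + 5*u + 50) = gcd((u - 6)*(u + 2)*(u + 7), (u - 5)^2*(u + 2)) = u + 2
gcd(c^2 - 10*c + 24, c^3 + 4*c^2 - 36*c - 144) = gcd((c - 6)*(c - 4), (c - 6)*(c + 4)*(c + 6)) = c - 6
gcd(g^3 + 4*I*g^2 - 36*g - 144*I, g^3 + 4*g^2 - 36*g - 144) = g^2 - 36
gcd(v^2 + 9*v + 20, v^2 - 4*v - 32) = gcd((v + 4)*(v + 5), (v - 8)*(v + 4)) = v + 4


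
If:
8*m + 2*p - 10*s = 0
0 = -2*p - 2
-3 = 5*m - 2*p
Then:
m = -1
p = -1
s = -1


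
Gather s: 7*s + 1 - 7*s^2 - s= -7*s^2 + 6*s + 1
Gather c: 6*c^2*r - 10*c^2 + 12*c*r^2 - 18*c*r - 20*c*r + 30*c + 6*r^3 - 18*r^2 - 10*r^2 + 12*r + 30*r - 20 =c^2*(6*r - 10) + c*(12*r^2 - 38*r + 30) + 6*r^3 - 28*r^2 + 42*r - 20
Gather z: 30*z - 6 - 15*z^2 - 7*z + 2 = -15*z^2 + 23*z - 4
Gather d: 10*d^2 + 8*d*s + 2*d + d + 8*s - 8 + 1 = 10*d^2 + d*(8*s + 3) + 8*s - 7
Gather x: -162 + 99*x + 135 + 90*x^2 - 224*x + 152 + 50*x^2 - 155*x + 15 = 140*x^2 - 280*x + 140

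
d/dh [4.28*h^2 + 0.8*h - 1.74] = 8.56*h + 0.8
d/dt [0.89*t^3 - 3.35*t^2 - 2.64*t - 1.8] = 2.67*t^2 - 6.7*t - 2.64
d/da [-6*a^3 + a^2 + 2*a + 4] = -18*a^2 + 2*a + 2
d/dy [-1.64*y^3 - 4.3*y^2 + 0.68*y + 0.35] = -4.92*y^2 - 8.6*y + 0.68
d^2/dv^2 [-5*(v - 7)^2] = -10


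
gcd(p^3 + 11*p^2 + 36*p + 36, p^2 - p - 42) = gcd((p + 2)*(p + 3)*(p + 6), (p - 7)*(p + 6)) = p + 6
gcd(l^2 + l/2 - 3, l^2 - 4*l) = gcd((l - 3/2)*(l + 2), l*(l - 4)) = 1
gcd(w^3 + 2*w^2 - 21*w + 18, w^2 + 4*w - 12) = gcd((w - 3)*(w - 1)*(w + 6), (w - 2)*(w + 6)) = w + 6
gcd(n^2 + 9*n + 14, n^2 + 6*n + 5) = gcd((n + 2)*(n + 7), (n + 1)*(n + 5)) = 1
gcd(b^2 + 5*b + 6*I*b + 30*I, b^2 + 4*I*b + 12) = b + 6*I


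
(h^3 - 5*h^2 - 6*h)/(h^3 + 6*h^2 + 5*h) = (h - 6)/(h + 5)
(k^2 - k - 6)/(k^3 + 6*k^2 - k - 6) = (k^2 - k - 6)/(k^3 + 6*k^2 - k - 6)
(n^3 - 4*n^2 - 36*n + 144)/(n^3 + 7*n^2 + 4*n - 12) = (n^2 - 10*n + 24)/(n^2 + n - 2)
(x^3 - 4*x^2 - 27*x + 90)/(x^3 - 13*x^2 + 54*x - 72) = (x + 5)/(x - 4)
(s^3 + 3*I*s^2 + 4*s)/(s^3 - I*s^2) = (s + 4*I)/s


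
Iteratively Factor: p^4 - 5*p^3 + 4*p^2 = (p)*(p^3 - 5*p^2 + 4*p) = p*(p - 4)*(p^2 - p) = p*(p - 4)*(p - 1)*(p)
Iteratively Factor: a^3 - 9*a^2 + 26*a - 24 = (a - 2)*(a^2 - 7*a + 12) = (a - 4)*(a - 2)*(a - 3)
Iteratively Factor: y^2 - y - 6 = (y + 2)*(y - 3)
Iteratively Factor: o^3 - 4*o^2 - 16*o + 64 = (o - 4)*(o^2 - 16) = (o - 4)^2*(o + 4)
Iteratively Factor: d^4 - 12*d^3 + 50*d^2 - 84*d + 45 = (d - 3)*(d^3 - 9*d^2 + 23*d - 15) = (d - 5)*(d - 3)*(d^2 - 4*d + 3) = (d - 5)*(d - 3)^2*(d - 1)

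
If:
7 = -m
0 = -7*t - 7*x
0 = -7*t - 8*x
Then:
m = -7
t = 0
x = 0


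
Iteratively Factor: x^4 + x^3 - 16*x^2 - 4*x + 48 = (x - 3)*(x^3 + 4*x^2 - 4*x - 16) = (x - 3)*(x + 4)*(x^2 - 4) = (x - 3)*(x + 2)*(x + 4)*(x - 2)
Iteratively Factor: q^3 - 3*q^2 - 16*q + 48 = (q - 4)*(q^2 + q - 12) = (q - 4)*(q + 4)*(q - 3)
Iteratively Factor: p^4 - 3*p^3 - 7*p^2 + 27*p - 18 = (p - 3)*(p^3 - 7*p + 6) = (p - 3)*(p - 1)*(p^2 + p - 6) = (p - 3)*(p - 2)*(p - 1)*(p + 3)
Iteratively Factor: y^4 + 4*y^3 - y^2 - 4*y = (y)*(y^3 + 4*y^2 - y - 4) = y*(y - 1)*(y^2 + 5*y + 4) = y*(y - 1)*(y + 1)*(y + 4)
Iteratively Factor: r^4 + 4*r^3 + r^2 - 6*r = (r)*(r^3 + 4*r^2 + r - 6) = r*(r + 2)*(r^2 + 2*r - 3) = r*(r + 2)*(r + 3)*(r - 1)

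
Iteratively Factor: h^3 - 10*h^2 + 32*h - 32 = (h - 4)*(h^2 - 6*h + 8) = (h - 4)*(h - 2)*(h - 4)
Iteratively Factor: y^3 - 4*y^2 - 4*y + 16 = (y - 2)*(y^2 - 2*y - 8) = (y - 2)*(y + 2)*(y - 4)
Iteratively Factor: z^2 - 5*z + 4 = (z - 1)*(z - 4)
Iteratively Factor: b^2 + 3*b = (b + 3)*(b)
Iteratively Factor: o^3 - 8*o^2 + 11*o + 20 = (o - 5)*(o^2 - 3*o - 4) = (o - 5)*(o + 1)*(o - 4)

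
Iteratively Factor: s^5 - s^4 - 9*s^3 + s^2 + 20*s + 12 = (s + 1)*(s^4 - 2*s^3 - 7*s^2 + 8*s + 12) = (s + 1)*(s + 2)*(s^3 - 4*s^2 + s + 6) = (s + 1)^2*(s + 2)*(s^2 - 5*s + 6) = (s - 3)*(s + 1)^2*(s + 2)*(s - 2)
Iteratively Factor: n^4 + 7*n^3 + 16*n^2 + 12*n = (n + 3)*(n^3 + 4*n^2 + 4*n) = n*(n + 3)*(n^2 + 4*n + 4) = n*(n + 2)*(n + 3)*(n + 2)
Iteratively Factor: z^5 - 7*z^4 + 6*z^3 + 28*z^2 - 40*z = (z - 5)*(z^4 - 2*z^3 - 4*z^2 + 8*z) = (z - 5)*(z + 2)*(z^3 - 4*z^2 + 4*z) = (z - 5)*(z - 2)*(z + 2)*(z^2 - 2*z) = z*(z - 5)*(z - 2)*(z + 2)*(z - 2)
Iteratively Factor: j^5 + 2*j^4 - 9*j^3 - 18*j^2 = (j - 3)*(j^4 + 5*j^3 + 6*j^2) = (j - 3)*(j + 2)*(j^3 + 3*j^2) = j*(j - 3)*(j + 2)*(j^2 + 3*j) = j^2*(j - 3)*(j + 2)*(j + 3)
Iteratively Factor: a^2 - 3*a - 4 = (a + 1)*(a - 4)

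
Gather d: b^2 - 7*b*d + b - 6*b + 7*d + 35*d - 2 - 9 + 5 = b^2 - 5*b + d*(42 - 7*b) - 6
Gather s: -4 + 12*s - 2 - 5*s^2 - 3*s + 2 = -5*s^2 + 9*s - 4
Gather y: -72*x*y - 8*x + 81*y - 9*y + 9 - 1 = -8*x + y*(72 - 72*x) + 8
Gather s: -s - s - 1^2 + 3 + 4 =6 - 2*s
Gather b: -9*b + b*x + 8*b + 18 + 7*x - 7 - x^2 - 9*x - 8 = b*(x - 1) - x^2 - 2*x + 3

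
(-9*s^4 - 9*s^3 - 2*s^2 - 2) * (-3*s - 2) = 27*s^5 + 45*s^4 + 24*s^3 + 4*s^2 + 6*s + 4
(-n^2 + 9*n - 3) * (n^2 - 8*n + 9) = -n^4 + 17*n^3 - 84*n^2 + 105*n - 27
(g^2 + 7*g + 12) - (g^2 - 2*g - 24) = 9*g + 36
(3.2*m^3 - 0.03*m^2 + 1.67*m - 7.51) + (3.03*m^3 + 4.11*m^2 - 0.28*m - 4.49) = 6.23*m^3 + 4.08*m^2 + 1.39*m - 12.0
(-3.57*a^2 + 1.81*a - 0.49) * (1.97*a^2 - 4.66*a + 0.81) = -7.0329*a^4 + 20.2019*a^3 - 12.2916*a^2 + 3.7495*a - 0.3969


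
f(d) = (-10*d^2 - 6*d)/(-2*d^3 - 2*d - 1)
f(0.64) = 2.83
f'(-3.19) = -0.23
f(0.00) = 0.00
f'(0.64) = 2.21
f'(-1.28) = 0.30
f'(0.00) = 6.00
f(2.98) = 1.78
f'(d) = (-20*d - 6)/(-2*d^3 - 2*d - 1) + (-10*d^2 - 6*d)*(6*d^2 + 2)/(-2*d^3 - 2*d - 1)^2 = 2*(-2*d*(5*d + 3)*(3*d^2 + 1) + (10*d + 3)*(2*d^3 + 2*d + 1))/(2*d^3 + 2*d + 1)^2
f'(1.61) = -0.92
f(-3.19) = -1.18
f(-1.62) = -1.54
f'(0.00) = 6.00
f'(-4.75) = -0.15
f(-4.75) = -0.88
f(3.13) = 1.70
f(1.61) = 2.83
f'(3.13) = -0.51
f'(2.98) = -0.55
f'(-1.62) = -0.08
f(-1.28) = -1.51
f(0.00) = 0.00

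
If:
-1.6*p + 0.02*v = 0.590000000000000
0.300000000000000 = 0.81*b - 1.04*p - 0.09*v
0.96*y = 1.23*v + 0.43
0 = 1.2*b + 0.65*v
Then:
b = -0.08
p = -0.37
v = 0.15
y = 0.65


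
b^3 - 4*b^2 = b^2*(b - 4)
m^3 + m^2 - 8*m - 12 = (m - 3)*(m + 2)^2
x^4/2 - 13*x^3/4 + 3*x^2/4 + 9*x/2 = x*(x/2 + 1/2)*(x - 6)*(x - 3/2)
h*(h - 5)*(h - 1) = h^3 - 6*h^2 + 5*h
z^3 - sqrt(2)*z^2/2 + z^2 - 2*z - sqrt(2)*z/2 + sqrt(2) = (z - 1)*(z + 2)*(z - sqrt(2)/2)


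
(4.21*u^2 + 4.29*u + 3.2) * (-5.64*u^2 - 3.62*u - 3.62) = -23.7444*u^4 - 39.4358*u^3 - 48.818*u^2 - 27.1138*u - 11.584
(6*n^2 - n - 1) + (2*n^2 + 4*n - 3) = 8*n^2 + 3*n - 4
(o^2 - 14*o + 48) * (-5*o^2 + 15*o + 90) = -5*o^4 + 85*o^3 - 360*o^2 - 540*o + 4320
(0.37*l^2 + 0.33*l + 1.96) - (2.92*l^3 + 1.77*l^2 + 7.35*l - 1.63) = -2.92*l^3 - 1.4*l^2 - 7.02*l + 3.59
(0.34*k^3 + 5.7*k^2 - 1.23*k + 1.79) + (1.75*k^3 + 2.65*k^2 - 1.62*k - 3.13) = 2.09*k^3 + 8.35*k^2 - 2.85*k - 1.34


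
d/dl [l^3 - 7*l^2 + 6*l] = 3*l^2 - 14*l + 6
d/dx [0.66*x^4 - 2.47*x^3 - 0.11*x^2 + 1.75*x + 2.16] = 2.64*x^3 - 7.41*x^2 - 0.22*x + 1.75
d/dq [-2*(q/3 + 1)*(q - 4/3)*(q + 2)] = -2*q^2 - 44*q/9 + 4/9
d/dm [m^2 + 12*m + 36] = 2*m + 12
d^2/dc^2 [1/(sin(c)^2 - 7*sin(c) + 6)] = (-4*sin(c)^3 + 17*sin(c)^2 - 2*sin(c) - 86)/((sin(c) - 6)^3*(sin(c) - 1)^2)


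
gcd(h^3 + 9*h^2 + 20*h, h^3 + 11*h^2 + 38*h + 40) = h^2 + 9*h + 20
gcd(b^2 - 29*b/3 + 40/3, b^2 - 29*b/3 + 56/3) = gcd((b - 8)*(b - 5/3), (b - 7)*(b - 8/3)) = 1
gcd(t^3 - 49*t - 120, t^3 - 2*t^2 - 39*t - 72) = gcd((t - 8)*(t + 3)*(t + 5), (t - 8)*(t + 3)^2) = t^2 - 5*t - 24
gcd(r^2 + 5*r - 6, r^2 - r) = r - 1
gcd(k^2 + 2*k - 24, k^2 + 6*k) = k + 6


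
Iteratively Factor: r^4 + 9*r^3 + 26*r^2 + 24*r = (r)*(r^3 + 9*r^2 + 26*r + 24) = r*(r + 3)*(r^2 + 6*r + 8) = r*(r + 2)*(r + 3)*(r + 4)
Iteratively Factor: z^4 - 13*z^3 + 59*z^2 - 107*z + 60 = (z - 5)*(z^3 - 8*z^2 + 19*z - 12) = (z - 5)*(z - 4)*(z^2 - 4*z + 3) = (z - 5)*(z - 4)*(z - 1)*(z - 3)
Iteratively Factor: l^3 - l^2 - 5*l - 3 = (l + 1)*(l^2 - 2*l - 3) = (l - 3)*(l + 1)*(l + 1)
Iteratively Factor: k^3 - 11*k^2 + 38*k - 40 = (k - 2)*(k^2 - 9*k + 20) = (k - 5)*(k - 2)*(k - 4)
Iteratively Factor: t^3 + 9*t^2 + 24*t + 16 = (t + 4)*(t^2 + 5*t + 4) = (t + 4)^2*(t + 1)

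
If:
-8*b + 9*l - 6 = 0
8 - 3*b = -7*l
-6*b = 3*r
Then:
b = -114/29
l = -82/29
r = 228/29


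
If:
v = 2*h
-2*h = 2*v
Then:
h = 0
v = 0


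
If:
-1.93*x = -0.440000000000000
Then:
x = 0.23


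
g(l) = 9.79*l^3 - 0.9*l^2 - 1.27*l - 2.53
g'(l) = 29.37*l^2 - 1.8*l - 1.27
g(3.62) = 445.50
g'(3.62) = 377.09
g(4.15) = 676.42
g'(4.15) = 497.08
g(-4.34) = -814.27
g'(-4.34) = 559.74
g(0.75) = 0.14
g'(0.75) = 13.90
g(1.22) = 12.36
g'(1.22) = 40.25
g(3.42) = 374.22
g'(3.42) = 336.10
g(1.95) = 64.16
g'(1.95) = 106.90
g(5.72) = 1792.95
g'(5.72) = 949.37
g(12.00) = 16769.75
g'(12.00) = 4206.41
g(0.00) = -2.53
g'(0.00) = -1.27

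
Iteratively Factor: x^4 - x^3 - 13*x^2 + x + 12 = (x - 4)*(x^3 + 3*x^2 - x - 3) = (x - 4)*(x + 1)*(x^2 + 2*x - 3) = (x - 4)*(x - 1)*(x + 1)*(x + 3)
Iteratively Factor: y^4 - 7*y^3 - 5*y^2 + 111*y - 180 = (y - 3)*(y^3 - 4*y^2 - 17*y + 60) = (y - 3)^2*(y^2 - y - 20) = (y - 3)^2*(y + 4)*(y - 5)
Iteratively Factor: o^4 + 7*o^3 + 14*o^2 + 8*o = (o + 1)*(o^3 + 6*o^2 + 8*o) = (o + 1)*(o + 4)*(o^2 + 2*o) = o*(o + 1)*(o + 4)*(o + 2)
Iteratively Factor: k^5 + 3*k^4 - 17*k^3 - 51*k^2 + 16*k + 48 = (k + 1)*(k^4 + 2*k^3 - 19*k^2 - 32*k + 48) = (k + 1)*(k + 4)*(k^3 - 2*k^2 - 11*k + 12) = (k - 4)*(k + 1)*(k + 4)*(k^2 + 2*k - 3) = (k - 4)*(k + 1)*(k + 3)*(k + 4)*(k - 1)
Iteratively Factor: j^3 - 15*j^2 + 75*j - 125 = (j - 5)*(j^2 - 10*j + 25) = (j - 5)^2*(j - 5)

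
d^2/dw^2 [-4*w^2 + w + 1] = -8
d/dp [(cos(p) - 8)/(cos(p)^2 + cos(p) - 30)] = (cos(p)^2 - 16*cos(p) + 22)*sin(p)/(cos(p)^2 + cos(p) - 30)^2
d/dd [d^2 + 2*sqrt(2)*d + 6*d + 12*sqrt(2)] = 2*d + 2*sqrt(2) + 6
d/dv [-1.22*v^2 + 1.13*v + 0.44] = 1.13 - 2.44*v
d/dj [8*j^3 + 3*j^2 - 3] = 6*j*(4*j + 1)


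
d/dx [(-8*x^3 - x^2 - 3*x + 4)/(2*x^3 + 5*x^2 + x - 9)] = (-38*x^4 - 4*x^3 + 206*x^2 - 22*x + 23)/(4*x^6 + 20*x^5 + 29*x^4 - 26*x^3 - 89*x^2 - 18*x + 81)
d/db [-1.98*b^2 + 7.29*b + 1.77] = 7.29 - 3.96*b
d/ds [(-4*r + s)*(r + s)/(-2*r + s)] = ((r + s)*(4*r - s) + (2*r - s)*(3*r - 2*s))/(2*r - s)^2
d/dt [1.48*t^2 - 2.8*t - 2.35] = 2.96*t - 2.8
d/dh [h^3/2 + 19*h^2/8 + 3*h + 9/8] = 3*h^2/2 + 19*h/4 + 3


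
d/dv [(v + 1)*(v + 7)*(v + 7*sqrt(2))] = 3*v^2 + 16*v + 14*sqrt(2)*v + 7 + 56*sqrt(2)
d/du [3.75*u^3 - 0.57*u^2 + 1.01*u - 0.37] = 11.25*u^2 - 1.14*u + 1.01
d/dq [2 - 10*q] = -10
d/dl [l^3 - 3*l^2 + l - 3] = 3*l^2 - 6*l + 1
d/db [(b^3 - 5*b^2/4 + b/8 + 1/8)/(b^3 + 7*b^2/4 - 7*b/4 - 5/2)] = 3*(32*b^4 - 40*b^3 - 63*b^2 + 62*b - 1)/(2*(16*b^6 + 56*b^5 - 7*b^4 - 178*b^3 - 91*b^2 + 140*b + 100))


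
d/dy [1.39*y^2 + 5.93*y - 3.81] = 2.78*y + 5.93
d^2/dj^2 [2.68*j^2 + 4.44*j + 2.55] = 5.36000000000000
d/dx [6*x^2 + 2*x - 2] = 12*x + 2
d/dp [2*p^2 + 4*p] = 4*p + 4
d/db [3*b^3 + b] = 9*b^2 + 1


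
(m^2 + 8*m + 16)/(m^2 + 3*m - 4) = (m + 4)/(m - 1)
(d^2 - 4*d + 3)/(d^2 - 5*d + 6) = (d - 1)/(d - 2)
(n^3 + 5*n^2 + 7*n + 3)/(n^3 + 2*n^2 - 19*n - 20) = (n^2 + 4*n + 3)/(n^2 + n - 20)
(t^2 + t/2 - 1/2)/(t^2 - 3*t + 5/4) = 2*(t + 1)/(2*t - 5)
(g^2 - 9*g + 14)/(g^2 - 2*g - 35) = (g - 2)/(g + 5)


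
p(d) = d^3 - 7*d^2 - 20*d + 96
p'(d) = 3*d^2 - 14*d - 20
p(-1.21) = 108.18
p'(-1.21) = 1.33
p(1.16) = 64.94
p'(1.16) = -32.20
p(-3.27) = 51.58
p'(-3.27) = 57.86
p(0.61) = 81.42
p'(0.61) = -27.42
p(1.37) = 58.03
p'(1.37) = -33.55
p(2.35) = 23.32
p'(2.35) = -36.33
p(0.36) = 87.94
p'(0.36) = -24.65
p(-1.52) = 106.72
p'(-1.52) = 8.21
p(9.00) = 78.00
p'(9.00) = 97.00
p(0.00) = 96.00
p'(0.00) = -20.00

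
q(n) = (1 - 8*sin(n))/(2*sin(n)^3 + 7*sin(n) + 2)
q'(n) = (1 - 8*sin(n))*(-6*sin(n)^2*cos(n) - 7*cos(n))/(2*sin(n)^3 + 7*sin(n) + 2)^2 - 8*cos(n)/(2*sin(n)^3 + 7*sin(n) + 2) = (32*sin(n)^3 - 6*sin(n)^2 - 23)*cos(n)/(2*sin(n)^3 + 7*sin(n) + 2)^2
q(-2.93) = 5.24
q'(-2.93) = 88.10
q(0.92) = -0.63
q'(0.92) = -0.09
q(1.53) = -0.64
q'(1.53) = 0.00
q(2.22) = -0.63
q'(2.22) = 0.09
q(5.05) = -1.36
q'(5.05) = -0.46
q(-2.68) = -3.53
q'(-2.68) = 14.44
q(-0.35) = -7.78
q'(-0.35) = -101.52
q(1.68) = -0.64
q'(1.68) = -0.00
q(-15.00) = -2.00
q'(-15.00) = 2.71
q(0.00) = 0.50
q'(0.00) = -5.75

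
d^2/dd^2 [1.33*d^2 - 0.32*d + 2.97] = 2.66000000000000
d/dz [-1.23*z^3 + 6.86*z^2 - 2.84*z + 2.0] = -3.69*z^2 + 13.72*z - 2.84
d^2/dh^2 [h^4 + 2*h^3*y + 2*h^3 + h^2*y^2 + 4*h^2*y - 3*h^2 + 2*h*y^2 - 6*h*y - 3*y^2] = 12*h^2 + 12*h*y + 12*h + 2*y^2 + 8*y - 6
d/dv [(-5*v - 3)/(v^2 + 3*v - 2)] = (5*v^2 + 6*v + 19)/(v^4 + 6*v^3 + 5*v^2 - 12*v + 4)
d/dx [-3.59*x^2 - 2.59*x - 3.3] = -7.18*x - 2.59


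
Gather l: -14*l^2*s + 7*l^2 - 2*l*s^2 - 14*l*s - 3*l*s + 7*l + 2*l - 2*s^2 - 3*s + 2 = l^2*(7 - 14*s) + l*(-2*s^2 - 17*s + 9) - 2*s^2 - 3*s + 2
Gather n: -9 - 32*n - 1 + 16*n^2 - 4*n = 16*n^2 - 36*n - 10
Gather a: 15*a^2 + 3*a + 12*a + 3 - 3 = 15*a^2 + 15*a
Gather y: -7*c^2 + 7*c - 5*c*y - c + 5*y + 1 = -7*c^2 + 6*c + y*(5 - 5*c) + 1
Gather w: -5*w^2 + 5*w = -5*w^2 + 5*w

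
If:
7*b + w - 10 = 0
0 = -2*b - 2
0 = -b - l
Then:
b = -1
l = 1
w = 17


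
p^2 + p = p*(p + 1)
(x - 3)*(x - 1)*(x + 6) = x^3 + 2*x^2 - 21*x + 18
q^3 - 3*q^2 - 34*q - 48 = (q - 8)*(q + 2)*(q + 3)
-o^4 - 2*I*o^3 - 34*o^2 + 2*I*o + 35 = (o - 5*I)*(o + 7*I)*(-I*o - I)*(-I*o + I)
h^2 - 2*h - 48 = (h - 8)*(h + 6)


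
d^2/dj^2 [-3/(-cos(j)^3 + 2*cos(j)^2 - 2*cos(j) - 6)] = 3*((11*cos(j) - 16*cos(2*j) + 9*cos(3*j))*(cos(j)^3 - 2*cos(j)^2 + 2*cos(j) + 6)/4 + 2*(3*cos(j)^2 - 4*cos(j) + 2)^2*sin(j)^2)/(cos(j)^3 - 2*cos(j)^2 + 2*cos(j) + 6)^3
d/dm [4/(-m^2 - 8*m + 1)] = 8*(m + 4)/(m^2 + 8*m - 1)^2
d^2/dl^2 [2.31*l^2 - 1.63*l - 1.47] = 4.62000000000000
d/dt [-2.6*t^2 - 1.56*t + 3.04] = -5.2*t - 1.56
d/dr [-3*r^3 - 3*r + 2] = -9*r^2 - 3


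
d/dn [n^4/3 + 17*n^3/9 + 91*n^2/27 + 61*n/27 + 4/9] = 4*n^3/3 + 17*n^2/3 + 182*n/27 + 61/27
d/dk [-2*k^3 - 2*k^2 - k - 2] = -6*k^2 - 4*k - 1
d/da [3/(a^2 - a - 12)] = 3*(1 - 2*a)/(-a^2 + a + 12)^2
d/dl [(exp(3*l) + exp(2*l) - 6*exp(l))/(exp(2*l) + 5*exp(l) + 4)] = (exp(4*l) + 10*exp(3*l) + 23*exp(2*l) + 8*exp(l) - 24)*exp(l)/(exp(4*l) + 10*exp(3*l) + 33*exp(2*l) + 40*exp(l) + 16)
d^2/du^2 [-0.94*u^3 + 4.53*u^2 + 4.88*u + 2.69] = 9.06 - 5.64*u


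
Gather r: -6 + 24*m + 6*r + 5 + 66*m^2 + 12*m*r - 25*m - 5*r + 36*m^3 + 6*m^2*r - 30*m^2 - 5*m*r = 36*m^3 + 36*m^2 - m + r*(6*m^2 + 7*m + 1) - 1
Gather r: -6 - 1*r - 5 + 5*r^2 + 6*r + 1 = 5*r^2 + 5*r - 10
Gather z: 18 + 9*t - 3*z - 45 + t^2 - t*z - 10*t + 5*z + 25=t^2 - t + z*(2 - t) - 2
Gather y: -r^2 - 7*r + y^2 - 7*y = -r^2 - 7*r + y^2 - 7*y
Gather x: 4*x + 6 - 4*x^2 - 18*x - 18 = -4*x^2 - 14*x - 12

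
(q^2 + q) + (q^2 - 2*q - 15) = 2*q^2 - q - 15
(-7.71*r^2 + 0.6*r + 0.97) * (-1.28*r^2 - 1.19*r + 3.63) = 9.8688*r^4 + 8.4069*r^3 - 29.9429*r^2 + 1.0237*r + 3.5211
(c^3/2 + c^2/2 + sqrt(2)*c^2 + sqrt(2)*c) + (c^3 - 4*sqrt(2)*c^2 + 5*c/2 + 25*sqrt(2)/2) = 3*c^3/2 - 3*sqrt(2)*c^2 + c^2/2 + sqrt(2)*c + 5*c/2 + 25*sqrt(2)/2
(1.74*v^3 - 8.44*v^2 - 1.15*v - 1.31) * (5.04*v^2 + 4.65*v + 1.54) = 8.7696*v^5 - 34.4466*v^4 - 42.3624*v^3 - 24.9475*v^2 - 7.8625*v - 2.0174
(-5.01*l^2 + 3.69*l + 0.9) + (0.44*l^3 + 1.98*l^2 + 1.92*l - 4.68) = 0.44*l^3 - 3.03*l^2 + 5.61*l - 3.78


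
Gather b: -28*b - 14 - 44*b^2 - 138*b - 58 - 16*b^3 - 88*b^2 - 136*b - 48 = -16*b^3 - 132*b^2 - 302*b - 120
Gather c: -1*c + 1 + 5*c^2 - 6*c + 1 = 5*c^2 - 7*c + 2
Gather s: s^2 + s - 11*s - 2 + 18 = s^2 - 10*s + 16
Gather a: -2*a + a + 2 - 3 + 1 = -a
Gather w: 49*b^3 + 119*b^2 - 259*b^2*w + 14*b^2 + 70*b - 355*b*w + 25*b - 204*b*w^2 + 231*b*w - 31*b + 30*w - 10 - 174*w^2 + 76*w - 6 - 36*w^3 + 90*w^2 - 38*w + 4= 49*b^3 + 133*b^2 + 64*b - 36*w^3 + w^2*(-204*b - 84) + w*(-259*b^2 - 124*b + 68) - 12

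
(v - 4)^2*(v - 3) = v^3 - 11*v^2 + 40*v - 48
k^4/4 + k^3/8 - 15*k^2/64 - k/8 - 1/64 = (k/4 + 1/4)*(k - 1)*(k + 1/4)^2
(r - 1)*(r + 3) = r^2 + 2*r - 3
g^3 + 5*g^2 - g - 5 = (g - 1)*(g + 1)*(g + 5)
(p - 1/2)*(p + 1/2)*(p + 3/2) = p^3 + 3*p^2/2 - p/4 - 3/8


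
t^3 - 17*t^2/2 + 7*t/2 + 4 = (t - 8)*(t - 1)*(t + 1/2)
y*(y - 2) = y^2 - 2*y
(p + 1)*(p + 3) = p^2 + 4*p + 3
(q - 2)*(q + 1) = q^2 - q - 2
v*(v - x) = v^2 - v*x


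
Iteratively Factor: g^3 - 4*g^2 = (g - 4)*(g^2) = g*(g - 4)*(g)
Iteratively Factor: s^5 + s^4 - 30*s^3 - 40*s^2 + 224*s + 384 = (s + 4)*(s^4 - 3*s^3 - 18*s^2 + 32*s + 96) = (s + 3)*(s + 4)*(s^3 - 6*s^2 + 32) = (s - 4)*(s + 3)*(s + 4)*(s^2 - 2*s - 8) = (s - 4)*(s + 2)*(s + 3)*(s + 4)*(s - 4)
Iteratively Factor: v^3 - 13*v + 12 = (v - 3)*(v^2 + 3*v - 4) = (v - 3)*(v + 4)*(v - 1)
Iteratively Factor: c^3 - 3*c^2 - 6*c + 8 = (c - 4)*(c^2 + c - 2) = (c - 4)*(c + 2)*(c - 1)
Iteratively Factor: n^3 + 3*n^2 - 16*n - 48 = (n - 4)*(n^2 + 7*n + 12) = (n - 4)*(n + 3)*(n + 4)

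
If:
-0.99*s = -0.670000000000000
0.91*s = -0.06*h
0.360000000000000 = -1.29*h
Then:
No Solution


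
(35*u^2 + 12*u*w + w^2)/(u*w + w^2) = (35*u^2 + 12*u*w + w^2)/(w*(u + w))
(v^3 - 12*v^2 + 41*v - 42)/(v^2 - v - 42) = (v^2 - 5*v + 6)/(v + 6)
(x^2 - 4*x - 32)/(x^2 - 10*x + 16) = (x + 4)/(x - 2)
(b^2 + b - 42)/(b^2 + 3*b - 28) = (b - 6)/(b - 4)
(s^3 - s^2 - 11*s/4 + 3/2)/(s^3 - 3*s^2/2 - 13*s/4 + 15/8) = 2*(s - 2)/(2*s - 5)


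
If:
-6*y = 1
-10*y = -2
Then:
No Solution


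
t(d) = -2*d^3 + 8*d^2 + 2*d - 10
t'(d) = -6*d^2 + 16*d + 2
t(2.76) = 14.41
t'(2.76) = 0.45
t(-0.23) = -10.01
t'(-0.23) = -2.00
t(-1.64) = 17.06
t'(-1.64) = -40.38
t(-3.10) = 120.26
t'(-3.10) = -105.26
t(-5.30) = 501.87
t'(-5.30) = -251.34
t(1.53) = 4.62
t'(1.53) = 12.43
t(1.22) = 0.72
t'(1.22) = 12.59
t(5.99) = -140.82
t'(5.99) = -117.44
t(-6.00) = 698.00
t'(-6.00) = -310.00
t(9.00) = -802.00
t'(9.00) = -340.00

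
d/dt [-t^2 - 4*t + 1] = -2*t - 4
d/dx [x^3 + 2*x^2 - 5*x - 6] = 3*x^2 + 4*x - 5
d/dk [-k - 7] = -1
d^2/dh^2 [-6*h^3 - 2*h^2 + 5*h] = -36*h - 4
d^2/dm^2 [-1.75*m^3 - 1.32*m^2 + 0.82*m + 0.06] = -10.5*m - 2.64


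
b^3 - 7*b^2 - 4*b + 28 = (b - 7)*(b - 2)*(b + 2)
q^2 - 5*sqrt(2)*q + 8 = (q - 4*sqrt(2))*(q - sqrt(2))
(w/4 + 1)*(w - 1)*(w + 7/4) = w^3/4 + 19*w^2/16 + 5*w/16 - 7/4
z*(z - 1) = z^2 - z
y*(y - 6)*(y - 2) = y^3 - 8*y^2 + 12*y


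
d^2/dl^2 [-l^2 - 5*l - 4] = -2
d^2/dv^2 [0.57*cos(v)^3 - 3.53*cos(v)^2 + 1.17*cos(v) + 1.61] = -1.5975*cos(v) + 7.06*cos(2*v) - 1.2825*cos(3*v)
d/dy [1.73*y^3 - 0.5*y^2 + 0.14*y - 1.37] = 5.19*y^2 - 1.0*y + 0.14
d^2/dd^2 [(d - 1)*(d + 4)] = 2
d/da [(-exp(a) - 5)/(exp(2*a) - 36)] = (2*(exp(a) + 5)*exp(a) - exp(2*a) + 36)*exp(a)/(exp(2*a) - 36)^2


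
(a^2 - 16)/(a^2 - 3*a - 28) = (a - 4)/(a - 7)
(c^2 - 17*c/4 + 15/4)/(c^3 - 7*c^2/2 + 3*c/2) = (4*c - 5)/(2*c*(2*c - 1))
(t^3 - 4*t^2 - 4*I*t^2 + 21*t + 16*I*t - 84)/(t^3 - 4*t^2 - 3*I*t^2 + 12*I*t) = (t^2 - 4*I*t + 21)/(t*(t - 3*I))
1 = 1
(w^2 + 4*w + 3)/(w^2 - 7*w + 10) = (w^2 + 4*w + 3)/(w^2 - 7*w + 10)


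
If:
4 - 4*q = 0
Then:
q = 1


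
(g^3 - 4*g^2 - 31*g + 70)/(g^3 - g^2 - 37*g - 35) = (g - 2)/(g + 1)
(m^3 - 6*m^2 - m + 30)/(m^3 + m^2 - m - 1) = (m^3 - 6*m^2 - m + 30)/(m^3 + m^2 - m - 1)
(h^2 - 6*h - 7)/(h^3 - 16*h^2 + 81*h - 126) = (h + 1)/(h^2 - 9*h + 18)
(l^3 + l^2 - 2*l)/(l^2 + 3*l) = (l^2 + l - 2)/(l + 3)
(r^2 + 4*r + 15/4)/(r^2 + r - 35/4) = (4*r^2 + 16*r + 15)/(4*r^2 + 4*r - 35)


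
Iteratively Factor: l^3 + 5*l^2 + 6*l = (l + 2)*(l^2 + 3*l) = l*(l + 2)*(l + 3)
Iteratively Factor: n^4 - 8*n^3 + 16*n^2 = (n)*(n^3 - 8*n^2 + 16*n) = n*(n - 4)*(n^2 - 4*n) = n*(n - 4)^2*(n)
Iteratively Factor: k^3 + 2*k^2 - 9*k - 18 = (k - 3)*(k^2 + 5*k + 6) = (k - 3)*(k + 2)*(k + 3)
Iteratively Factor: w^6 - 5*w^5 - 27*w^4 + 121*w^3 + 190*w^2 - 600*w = (w - 5)*(w^5 - 27*w^3 - 14*w^2 + 120*w) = (w - 5)*(w + 3)*(w^4 - 3*w^3 - 18*w^2 + 40*w) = (w - 5)*(w - 2)*(w + 3)*(w^3 - w^2 - 20*w) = (w - 5)^2*(w - 2)*(w + 3)*(w^2 + 4*w) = (w - 5)^2*(w - 2)*(w + 3)*(w + 4)*(w)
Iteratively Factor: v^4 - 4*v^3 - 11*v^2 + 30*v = (v - 5)*(v^3 + v^2 - 6*v) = (v - 5)*(v + 3)*(v^2 - 2*v) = v*(v - 5)*(v + 3)*(v - 2)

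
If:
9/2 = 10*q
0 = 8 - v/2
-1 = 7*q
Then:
No Solution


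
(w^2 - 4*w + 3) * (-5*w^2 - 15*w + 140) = -5*w^4 + 5*w^3 + 185*w^2 - 605*w + 420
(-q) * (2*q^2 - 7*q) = -2*q^3 + 7*q^2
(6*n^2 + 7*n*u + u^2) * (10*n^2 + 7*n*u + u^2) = 60*n^4 + 112*n^3*u + 65*n^2*u^2 + 14*n*u^3 + u^4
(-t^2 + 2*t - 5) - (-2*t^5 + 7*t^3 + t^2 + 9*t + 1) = 2*t^5 - 7*t^3 - 2*t^2 - 7*t - 6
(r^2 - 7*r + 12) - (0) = r^2 - 7*r + 12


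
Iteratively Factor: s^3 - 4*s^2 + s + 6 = (s + 1)*(s^2 - 5*s + 6) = (s - 2)*(s + 1)*(s - 3)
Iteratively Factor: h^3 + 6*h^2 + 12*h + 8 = (h + 2)*(h^2 + 4*h + 4) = (h + 2)^2*(h + 2)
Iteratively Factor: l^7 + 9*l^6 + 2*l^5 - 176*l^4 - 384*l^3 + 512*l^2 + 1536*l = (l - 4)*(l^6 + 13*l^5 + 54*l^4 + 40*l^3 - 224*l^2 - 384*l) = (l - 4)*(l - 2)*(l^5 + 15*l^4 + 84*l^3 + 208*l^2 + 192*l) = (l - 4)*(l - 2)*(l + 4)*(l^4 + 11*l^3 + 40*l^2 + 48*l) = l*(l - 4)*(l - 2)*(l + 4)*(l^3 + 11*l^2 + 40*l + 48) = l*(l - 4)*(l - 2)*(l + 3)*(l + 4)*(l^2 + 8*l + 16) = l*(l - 4)*(l - 2)*(l + 3)*(l + 4)^2*(l + 4)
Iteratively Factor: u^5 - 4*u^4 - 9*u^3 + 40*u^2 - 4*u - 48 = (u - 4)*(u^4 - 9*u^2 + 4*u + 12) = (u - 4)*(u - 2)*(u^3 + 2*u^2 - 5*u - 6) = (u - 4)*(u - 2)*(u + 1)*(u^2 + u - 6) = (u - 4)*(u - 2)^2*(u + 1)*(u + 3)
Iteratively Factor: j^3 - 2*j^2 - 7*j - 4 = (j + 1)*(j^2 - 3*j - 4) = (j - 4)*(j + 1)*(j + 1)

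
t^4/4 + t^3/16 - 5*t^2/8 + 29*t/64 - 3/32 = (t/4 + 1/2)*(t - 3/4)*(t - 1/2)^2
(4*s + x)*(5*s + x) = 20*s^2 + 9*s*x + x^2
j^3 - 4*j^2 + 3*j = j*(j - 3)*(j - 1)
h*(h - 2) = h^2 - 2*h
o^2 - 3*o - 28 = (o - 7)*(o + 4)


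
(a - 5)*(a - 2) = a^2 - 7*a + 10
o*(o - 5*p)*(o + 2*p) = o^3 - 3*o^2*p - 10*o*p^2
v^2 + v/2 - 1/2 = (v - 1/2)*(v + 1)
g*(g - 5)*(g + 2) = g^3 - 3*g^2 - 10*g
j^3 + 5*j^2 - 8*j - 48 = (j - 3)*(j + 4)^2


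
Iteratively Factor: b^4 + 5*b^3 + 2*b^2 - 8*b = (b + 2)*(b^3 + 3*b^2 - 4*b) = b*(b + 2)*(b^2 + 3*b - 4) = b*(b + 2)*(b + 4)*(b - 1)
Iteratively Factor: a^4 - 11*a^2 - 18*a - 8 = (a + 1)*(a^3 - a^2 - 10*a - 8) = (a + 1)^2*(a^2 - 2*a - 8) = (a + 1)^2*(a + 2)*(a - 4)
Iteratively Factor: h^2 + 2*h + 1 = (h + 1)*(h + 1)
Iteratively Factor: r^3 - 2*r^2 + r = (r - 1)*(r^2 - r) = (r - 1)^2*(r)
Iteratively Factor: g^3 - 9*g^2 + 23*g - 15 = (g - 5)*(g^2 - 4*g + 3) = (g - 5)*(g - 1)*(g - 3)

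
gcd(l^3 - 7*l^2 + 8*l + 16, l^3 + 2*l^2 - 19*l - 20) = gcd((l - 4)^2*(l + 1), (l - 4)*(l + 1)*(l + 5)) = l^2 - 3*l - 4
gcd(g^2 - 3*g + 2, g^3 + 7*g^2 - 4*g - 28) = g - 2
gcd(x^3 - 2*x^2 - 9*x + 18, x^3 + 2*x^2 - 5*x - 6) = x^2 + x - 6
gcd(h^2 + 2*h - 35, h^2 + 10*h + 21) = h + 7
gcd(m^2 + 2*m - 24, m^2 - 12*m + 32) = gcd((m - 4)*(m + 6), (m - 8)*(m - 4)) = m - 4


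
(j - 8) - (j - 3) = -5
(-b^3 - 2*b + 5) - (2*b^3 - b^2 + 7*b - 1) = -3*b^3 + b^2 - 9*b + 6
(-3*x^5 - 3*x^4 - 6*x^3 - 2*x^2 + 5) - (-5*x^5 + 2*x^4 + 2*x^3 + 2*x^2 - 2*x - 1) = 2*x^5 - 5*x^4 - 8*x^3 - 4*x^2 + 2*x + 6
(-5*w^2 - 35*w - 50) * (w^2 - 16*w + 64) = -5*w^4 + 45*w^3 + 190*w^2 - 1440*w - 3200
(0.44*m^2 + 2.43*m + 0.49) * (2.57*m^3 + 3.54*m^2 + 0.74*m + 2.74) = 1.1308*m^5 + 7.8027*m^4 + 10.1871*m^3 + 4.7384*m^2 + 7.0208*m + 1.3426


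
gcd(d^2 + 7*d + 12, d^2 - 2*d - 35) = 1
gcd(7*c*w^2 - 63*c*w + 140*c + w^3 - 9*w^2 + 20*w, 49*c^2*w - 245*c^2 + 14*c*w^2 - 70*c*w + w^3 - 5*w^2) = 7*c*w - 35*c + w^2 - 5*w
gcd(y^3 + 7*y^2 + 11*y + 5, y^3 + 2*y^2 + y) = y^2 + 2*y + 1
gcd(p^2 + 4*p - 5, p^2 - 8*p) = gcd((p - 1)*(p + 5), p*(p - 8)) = 1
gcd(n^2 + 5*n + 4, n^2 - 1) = n + 1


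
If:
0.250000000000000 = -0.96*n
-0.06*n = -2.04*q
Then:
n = -0.26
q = -0.01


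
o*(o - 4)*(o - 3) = o^3 - 7*o^2 + 12*o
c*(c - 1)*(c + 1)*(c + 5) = c^4 + 5*c^3 - c^2 - 5*c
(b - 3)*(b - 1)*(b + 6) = b^3 + 2*b^2 - 21*b + 18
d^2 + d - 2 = (d - 1)*(d + 2)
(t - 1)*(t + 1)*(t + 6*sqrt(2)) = t^3 + 6*sqrt(2)*t^2 - t - 6*sqrt(2)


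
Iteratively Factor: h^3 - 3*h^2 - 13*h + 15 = (h + 3)*(h^2 - 6*h + 5) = (h - 5)*(h + 3)*(h - 1)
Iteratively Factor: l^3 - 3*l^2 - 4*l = (l + 1)*(l^2 - 4*l) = l*(l + 1)*(l - 4)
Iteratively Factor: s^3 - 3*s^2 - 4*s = (s + 1)*(s^2 - 4*s) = (s - 4)*(s + 1)*(s)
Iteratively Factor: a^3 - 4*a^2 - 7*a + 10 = (a - 5)*(a^2 + a - 2) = (a - 5)*(a - 1)*(a + 2)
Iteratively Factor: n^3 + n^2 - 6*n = (n - 2)*(n^2 + 3*n) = n*(n - 2)*(n + 3)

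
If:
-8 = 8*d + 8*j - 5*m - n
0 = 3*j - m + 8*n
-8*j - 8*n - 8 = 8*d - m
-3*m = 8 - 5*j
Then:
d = -329/124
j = 82/31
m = 54/31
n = -24/31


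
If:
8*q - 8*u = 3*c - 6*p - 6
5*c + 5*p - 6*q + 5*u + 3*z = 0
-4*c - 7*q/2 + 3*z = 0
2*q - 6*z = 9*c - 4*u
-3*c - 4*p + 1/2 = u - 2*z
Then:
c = 555/3436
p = -2085/6872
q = -3087/3436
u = -375/859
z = -5723/6872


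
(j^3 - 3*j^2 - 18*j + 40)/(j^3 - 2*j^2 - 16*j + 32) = (j - 5)/(j - 4)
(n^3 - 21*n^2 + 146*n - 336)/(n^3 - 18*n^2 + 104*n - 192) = (n - 7)/(n - 4)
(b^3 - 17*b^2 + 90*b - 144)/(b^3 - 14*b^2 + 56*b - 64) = (b^2 - 9*b + 18)/(b^2 - 6*b + 8)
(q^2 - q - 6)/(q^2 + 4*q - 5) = (q^2 - q - 6)/(q^2 + 4*q - 5)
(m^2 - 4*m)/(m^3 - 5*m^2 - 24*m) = (4 - m)/(-m^2 + 5*m + 24)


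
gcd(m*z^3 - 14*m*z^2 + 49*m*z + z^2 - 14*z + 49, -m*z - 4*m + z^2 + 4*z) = 1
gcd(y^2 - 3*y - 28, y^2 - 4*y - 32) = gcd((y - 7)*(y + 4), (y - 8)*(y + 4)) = y + 4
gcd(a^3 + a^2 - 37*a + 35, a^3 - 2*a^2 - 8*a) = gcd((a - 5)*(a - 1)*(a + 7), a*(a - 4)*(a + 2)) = 1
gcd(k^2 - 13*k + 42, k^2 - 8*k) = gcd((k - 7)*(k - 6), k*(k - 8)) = 1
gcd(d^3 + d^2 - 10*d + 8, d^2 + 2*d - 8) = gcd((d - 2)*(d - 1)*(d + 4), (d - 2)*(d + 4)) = d^2 + 2*d - 8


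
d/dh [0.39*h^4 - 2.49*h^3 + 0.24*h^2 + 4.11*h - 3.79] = 1.56*h^3 - 7.47*h^2 + 0.48*h + 4.11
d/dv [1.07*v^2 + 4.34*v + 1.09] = 2.14*v + 4.34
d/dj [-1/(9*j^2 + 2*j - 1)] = 2*(9*j + 1)/(9*j^2 + 2*j - 1)^2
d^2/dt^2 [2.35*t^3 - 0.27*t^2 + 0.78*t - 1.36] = 14.1*t - 0.54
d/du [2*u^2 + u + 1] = 4*u + 1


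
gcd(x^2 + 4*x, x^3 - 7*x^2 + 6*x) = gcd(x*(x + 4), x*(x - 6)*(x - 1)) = x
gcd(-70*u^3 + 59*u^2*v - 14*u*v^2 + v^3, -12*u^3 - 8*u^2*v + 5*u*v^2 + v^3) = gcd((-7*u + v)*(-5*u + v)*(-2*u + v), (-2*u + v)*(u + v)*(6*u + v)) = 2*u - v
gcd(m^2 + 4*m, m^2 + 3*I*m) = m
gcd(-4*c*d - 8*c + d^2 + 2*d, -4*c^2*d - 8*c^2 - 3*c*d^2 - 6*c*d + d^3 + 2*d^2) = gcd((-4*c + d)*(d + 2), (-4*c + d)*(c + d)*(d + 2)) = 4*c*d + 8*c - d^2 - 2*d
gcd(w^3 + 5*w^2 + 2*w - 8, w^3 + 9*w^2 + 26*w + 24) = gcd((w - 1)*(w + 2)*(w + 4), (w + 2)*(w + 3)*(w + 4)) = w^2 + 6*w + 8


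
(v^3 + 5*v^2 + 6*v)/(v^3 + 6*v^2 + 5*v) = (v^2 + 5*v + 6)/(v^2 + 6*v + 5)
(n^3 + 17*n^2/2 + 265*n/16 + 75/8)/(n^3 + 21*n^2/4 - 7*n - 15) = (n + 5/4)/(n - 2)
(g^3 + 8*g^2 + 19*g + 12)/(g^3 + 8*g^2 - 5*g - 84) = (g^2 + 4*g + 3)/(g^2 + 4*g - 21)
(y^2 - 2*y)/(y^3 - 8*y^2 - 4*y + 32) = y/(y^2 - 6*y - 16)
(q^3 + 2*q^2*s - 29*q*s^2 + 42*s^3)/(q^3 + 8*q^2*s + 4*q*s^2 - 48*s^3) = (q^2 + 4*q*s - 21*s^2)/(q^2 + 10*q*s + 24*s^2)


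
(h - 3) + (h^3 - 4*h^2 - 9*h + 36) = h^3 - 4*h^2 - 8*h + 33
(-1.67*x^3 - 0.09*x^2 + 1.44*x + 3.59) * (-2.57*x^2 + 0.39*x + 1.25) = 4.2919*x^5 - 0.42*x^4 - 5.8234*x^3 - 8.7772*x^2 + 3.2001*x + 4.4875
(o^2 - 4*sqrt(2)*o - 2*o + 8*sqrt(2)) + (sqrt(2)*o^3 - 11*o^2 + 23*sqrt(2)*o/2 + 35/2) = sqrt(2)*o^3 - 10*o^2 - 2*o + 15*sqrt(2)*o/2 + 8*sqrt(2) + 35/2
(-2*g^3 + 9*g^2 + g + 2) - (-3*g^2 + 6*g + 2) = -2*g^3 + 12*g^2 - 5*g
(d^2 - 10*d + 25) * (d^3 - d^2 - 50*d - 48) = d^5 - 11*d^4 - 15*d^3 + 427*d^2 - 770*d - 1200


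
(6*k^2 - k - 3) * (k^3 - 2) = 6*k^5 - k^4 - 3*k^3 - 12*k^2 + 2*k + 6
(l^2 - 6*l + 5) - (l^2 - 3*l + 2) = 3 - 3*l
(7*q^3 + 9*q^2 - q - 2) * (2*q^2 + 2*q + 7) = 14*q^5 + 32*q^4 + 65*q^3 + 57*q^2 - 11*q - 14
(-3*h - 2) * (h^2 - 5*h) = -3*h^3 + 13*h^2 + 10*h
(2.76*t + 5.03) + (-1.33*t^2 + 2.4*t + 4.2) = -1.33*t^2 + 5.16*t + 9.23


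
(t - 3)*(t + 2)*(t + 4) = t^3 + 3*t^2 - 10*t - 24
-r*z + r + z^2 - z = (-r + z)*(z - 1)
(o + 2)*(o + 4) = o^2 + 6*o + 8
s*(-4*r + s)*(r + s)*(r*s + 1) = -4*r^3*s^2 - 3*r^2*s^3 - 4*r^2*s + r*s^4 - 3*r*s^2 + s^3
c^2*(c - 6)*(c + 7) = c^4 + c^3 - 42*c^2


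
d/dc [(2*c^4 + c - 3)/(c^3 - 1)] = (-3*c^2*(2*c^4 + c - 3) + (c^3 - 1)*(8*c^3 + 1))/(c^3 - 1)^2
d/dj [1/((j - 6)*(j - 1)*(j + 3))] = (-(j - 6)*(j - 1) - (j - 6)*(j + 3) - (j - 1)*(j + 3))/((j - 6)^2*(j - 1)^2*(j + 3)^2)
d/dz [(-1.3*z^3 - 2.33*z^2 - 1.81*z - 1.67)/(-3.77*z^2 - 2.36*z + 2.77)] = (4.901*z^4 + 6.136*z^3 - 12.1279*z^2 - 25.5*z - 8.9549)/(14.2129*z^4 + 17.7944*z^3 - 15.3162*z^2 - 13.0744*z + 7.6729)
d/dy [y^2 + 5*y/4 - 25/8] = 2*y + 5/4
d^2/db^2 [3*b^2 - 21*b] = 6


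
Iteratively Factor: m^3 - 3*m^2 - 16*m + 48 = (m + 4)*(m^2 - 7*m + 12) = (m - 4)*(m + 4)*(m - 3)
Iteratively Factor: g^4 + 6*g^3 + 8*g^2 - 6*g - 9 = (g + 1)*(g^3 + 5*g^2 + 3*g - 9) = (g + 1)*(g + 3)*(g^2 + 2*g - 3) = (g + 1)*(g + 3)^2*(g - 1)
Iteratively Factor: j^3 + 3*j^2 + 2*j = (j + 1)*(j^2 + 2*j) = j*(j + 1)*(j + 2)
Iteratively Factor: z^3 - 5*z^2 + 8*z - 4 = (z - 2)*(z^2 - 3*z + 2) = (z - 2)^2*(z - 1)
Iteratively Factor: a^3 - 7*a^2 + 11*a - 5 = (a - 5)*(a^2 - 2*a + 1) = (a - 5)*(a - 1)*(a - 1)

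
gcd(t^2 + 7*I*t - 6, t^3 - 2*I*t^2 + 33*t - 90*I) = t + 6*I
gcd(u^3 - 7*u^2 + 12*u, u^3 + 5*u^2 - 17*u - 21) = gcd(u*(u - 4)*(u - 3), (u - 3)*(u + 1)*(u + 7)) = u - 3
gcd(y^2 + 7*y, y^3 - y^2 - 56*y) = y^2 + 7*y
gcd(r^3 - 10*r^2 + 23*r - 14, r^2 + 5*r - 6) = r - 1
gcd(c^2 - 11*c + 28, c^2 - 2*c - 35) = c - 7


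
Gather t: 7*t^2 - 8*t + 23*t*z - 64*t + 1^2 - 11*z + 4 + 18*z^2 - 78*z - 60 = 7*t^2 + t*(23*z - 72) + 18*z^2 - 89*z - 55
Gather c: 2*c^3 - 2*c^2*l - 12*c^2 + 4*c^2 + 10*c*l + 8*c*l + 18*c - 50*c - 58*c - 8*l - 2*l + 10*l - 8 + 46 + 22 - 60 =2*c^3 + c^2*(-2*l - 8) + c*(18*l - 90)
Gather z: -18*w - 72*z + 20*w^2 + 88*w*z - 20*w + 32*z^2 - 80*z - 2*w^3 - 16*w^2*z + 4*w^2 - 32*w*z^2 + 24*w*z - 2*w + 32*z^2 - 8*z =-2*w^3 + 24*w^2 - 40*w + z^2*(64 - 32*w) + z*(-16*w^2 + 112*w - 160)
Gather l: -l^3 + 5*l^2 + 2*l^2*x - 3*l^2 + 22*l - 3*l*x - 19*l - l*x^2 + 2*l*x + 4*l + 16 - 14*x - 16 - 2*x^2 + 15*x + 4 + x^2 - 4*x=-l^3 + l^2*(2*x + 2) + l*(-x^2 - x + 7) - x^2 - 3*x + 4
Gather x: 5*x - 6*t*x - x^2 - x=-x^2 + x*(4 - 6*t)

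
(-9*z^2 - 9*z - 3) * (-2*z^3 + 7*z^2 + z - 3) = 18*z^5 - 45*z^4 - 66*z^3 - 3*z^2 + 24*z + 9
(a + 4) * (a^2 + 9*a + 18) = a^3 + 13*a^2 + 54*a + 72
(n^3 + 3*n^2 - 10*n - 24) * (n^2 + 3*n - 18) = n^5 + 6*n^4 - 19*n^3 - 108*n^2 + 108*n + 432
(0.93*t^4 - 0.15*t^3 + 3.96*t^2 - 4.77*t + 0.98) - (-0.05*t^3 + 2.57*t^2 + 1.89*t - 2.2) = 0.93*t^4 - 0.1*t^3 + 1.39*t^2 - 6.66*t + 3.18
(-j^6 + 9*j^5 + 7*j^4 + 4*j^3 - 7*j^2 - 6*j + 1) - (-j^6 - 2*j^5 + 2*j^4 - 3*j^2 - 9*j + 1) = 11*j^5 + 5*j^4 + 4*j^3 - 4*j^2 + 3*j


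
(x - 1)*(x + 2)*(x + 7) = x^3 + 8*x^2 + 5*x - 14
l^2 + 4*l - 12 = (l - 2)*(l + 6)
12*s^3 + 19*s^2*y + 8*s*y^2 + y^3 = (s + y)*(3*s + y)*(4*s + y)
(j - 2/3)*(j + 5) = j^2 + 13*j/3 - 10/3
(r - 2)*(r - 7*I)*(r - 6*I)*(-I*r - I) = -I*r^4 - 13*r^3 + I*r^3 + 13*r^2 + 44*I*r^2 + 26*r - 42*I*r - 84*I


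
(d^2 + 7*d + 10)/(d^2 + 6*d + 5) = (d + 2)/(d + 1)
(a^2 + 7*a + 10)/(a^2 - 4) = (a + 5)/(a - 2)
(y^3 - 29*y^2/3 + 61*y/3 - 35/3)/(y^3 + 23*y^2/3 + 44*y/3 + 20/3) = (3*y^3 - 29*y^2 + 61*y - 35)/(3*y^3 + 23*y^2 + 44*y + 20)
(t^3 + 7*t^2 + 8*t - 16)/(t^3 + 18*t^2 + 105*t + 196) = (t^2 + 3*t - 4)/(t^2 + 14*t + 49)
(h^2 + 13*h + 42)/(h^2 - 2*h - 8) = (h^2 + 13*h + 42)/(h^2 - 2*h - 8)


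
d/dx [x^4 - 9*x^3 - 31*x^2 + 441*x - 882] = 4*x^3 - 27*x^2 - 62*x + 441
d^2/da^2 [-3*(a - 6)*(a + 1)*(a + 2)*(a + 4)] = -36*a^2 - 18*a + 168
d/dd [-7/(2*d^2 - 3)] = 28*d/(2*d^2 - 3)^2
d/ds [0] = 0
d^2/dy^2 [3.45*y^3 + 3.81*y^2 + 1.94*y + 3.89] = 20.7*y + 7.62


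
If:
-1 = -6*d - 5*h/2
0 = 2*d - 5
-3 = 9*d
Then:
No Solution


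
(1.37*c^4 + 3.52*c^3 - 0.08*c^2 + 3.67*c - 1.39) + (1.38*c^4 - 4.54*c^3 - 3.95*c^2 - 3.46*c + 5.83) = 2.75*c^4 - 1.02*c^3 - 4.03*c^2 + 0.21*c + 4.44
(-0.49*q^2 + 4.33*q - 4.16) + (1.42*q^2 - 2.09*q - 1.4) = 0.93*q^2 + 2.24*q - 5.56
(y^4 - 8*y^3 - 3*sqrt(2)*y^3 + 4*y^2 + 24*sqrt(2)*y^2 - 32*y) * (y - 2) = y^5 - 10*y^4 - 3*sqrt(2)*y^4 + 20*y^3 + 30*sqrt(2)*y^3 - 48*sqrt(2)*y^2 - 40*y^2 + 64*y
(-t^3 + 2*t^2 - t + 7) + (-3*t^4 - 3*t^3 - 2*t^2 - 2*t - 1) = -3*t^4 - 4*t^3 - 3*t + 6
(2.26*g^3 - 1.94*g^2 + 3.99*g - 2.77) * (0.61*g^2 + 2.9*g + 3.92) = 1.3786*g^5 + 5.3706*g^4 + 5.6671*g^3 + 2.2765*g^2 + 7.6078*g - 10.8584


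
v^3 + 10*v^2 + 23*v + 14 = (v + 1)*(v + 2)*(v + 7)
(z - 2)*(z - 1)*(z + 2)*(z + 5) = z^4 + 4*z^3 - 9*z^2 - 16*z + 20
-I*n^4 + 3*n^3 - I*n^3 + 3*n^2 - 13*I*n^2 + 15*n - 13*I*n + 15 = (n - 3*I)*(n + I)*(n + 5*I)*(-I*n - I)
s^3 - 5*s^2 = s^2*(s - 5)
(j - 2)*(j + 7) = j^2 + 5*j - 14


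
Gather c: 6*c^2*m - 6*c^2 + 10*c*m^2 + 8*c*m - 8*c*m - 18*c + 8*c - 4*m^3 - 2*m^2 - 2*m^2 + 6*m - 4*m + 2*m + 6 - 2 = c^2*(6*m - 6) + c*(10*m^2 - 10) - 4*m^3 - 4*m^2 + 4*m + 4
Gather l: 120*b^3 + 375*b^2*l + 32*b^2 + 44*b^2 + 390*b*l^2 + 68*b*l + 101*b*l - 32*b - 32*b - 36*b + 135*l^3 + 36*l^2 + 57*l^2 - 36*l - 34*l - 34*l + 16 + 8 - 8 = 120*b^3 + 76*b^2 - 100*b + 135*l^3 + l^2*(390*b + 93) + l*(375*b^2 + 169*b - 104) + 16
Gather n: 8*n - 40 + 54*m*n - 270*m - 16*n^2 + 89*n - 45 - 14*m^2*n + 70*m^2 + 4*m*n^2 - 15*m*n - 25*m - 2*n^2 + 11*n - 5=70*m^2 - 295*m + n^2*(4*m - 18) + n*(-14*m^2 + 39*m + 108) - 90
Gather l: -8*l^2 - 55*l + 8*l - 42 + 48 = -8*l^2 - 47*l + 6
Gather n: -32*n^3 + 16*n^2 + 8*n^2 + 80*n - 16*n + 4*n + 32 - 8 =-32*n^3 + 24*n^2 + 68*n + 24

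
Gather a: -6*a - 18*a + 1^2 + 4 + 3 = 8 - 24*a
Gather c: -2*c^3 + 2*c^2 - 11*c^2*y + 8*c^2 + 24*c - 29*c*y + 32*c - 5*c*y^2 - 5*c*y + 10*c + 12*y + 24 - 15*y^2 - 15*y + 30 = -2*c^3 + c^2*(10 - 11*y) + c*(-5*y^2 - 34*y + 66) - 15*y^2 - 3*y + 54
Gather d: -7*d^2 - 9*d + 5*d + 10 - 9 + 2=-7*d^2 - 4*d + 3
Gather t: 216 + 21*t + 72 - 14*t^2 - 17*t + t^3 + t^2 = t^3 - 13*t^2 + 4*t + 288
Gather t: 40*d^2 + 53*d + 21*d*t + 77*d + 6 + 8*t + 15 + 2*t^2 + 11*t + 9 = 40*d^2 + 130*d + 2*t^2 + t*(21*d + 19) + 30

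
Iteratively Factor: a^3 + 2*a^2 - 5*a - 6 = (a + 3)*(a^2 - a - 2) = (a + 1)*(a + 3)*(a - 2)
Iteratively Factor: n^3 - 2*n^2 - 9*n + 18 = (n - 3)*(n^2 + n - 6) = (n - 3)*(n - 2)*(n + 3)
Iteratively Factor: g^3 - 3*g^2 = (g)*(g^2 - 3*g) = g*(g - 3)*(g)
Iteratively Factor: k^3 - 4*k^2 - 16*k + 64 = (k - 4)*(k^2 - 16) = (k - 4)^2*(k + 4)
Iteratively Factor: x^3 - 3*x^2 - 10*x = (x - 5)*(x^2 + 2*x) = (x - 5)*(x + 2)*(x)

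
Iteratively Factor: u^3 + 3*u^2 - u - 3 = (u + 3)*(u^2 - 1) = (u - 1)*(u + 3)*(u + 1)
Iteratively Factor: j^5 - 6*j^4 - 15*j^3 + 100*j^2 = (j + 4)*(j^4 - 10*j^3 + 25*j^2) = j*(j + 4)*(j^3 - 10*j^2 + 25*j) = j*(j - 5)*(j + 4)*(j^2 - 5*j) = j^2*(j - 5)*(j + 4)*(j - 5)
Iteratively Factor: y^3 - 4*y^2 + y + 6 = (y - 3)*(y^2 - y - 2) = (y - 3)*(y + 1)*(y - 2)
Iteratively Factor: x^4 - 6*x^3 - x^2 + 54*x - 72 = (x - 3)*(x^3 - 3*x^2 - 10*x + 24) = (x - 3)*(x + 3)*(x^2 - 6*x + 8) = (x - 4)*(x - 3)*(x + 3)*(x - 2)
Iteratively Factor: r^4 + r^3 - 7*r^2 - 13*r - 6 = (r + 2)*(r^3 - r^2 - 5*r - 3) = (r - 3)*(r + 2)*(r^2 + 2*r + 1) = (r - 3)*(r + 1)*(r + 2)*(r + 1)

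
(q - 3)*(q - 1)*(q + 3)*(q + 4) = q^4 + 3*q^3 - 13*q^2 - 27*q + 36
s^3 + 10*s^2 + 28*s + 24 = (s + 2)^2*(s + 6)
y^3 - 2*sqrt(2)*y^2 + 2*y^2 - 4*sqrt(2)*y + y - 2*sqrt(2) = (y + 1)^2*(y - 2*sqrt(2))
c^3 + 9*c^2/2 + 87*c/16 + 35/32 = (c + 1/4)*(c + 7/4)*(c + 5/2)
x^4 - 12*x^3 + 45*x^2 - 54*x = x*(x - 6)*(x - 3)^2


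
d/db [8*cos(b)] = -8*sin(b)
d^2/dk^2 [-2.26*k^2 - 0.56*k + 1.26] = -4.52000000000000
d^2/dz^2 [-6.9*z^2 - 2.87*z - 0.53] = -13.8000000000000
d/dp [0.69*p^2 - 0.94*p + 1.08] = 1.38*p - 0.94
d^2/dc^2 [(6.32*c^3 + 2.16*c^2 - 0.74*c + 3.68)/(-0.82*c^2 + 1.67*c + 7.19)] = (-1.4210854715202e-14*c^4 - 114.695264*c^3 - 546.572976*c^2 - 1903.902408*c - 305.017348)/(0.551368*c^6 - 3.368724*c^5 - 7.642974*c^4 + 54.418453*c^3 + 67.015833*c^2 - 258.997461*c - 371.694959)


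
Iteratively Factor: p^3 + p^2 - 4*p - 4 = (p - 2)*(p^2 + 3*p + 2) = (p - 2)*(p + 1)*(p + 2)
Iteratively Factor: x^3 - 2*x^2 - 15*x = (x)*(x^2 - 2*x - 15) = x*(x + 3)*(x - 5)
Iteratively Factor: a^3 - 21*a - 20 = (a + 1)*(a^2 - a - 20) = (a + 1)*(a + 4)*(a - 5)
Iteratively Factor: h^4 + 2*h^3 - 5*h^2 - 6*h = (h)*(h^3 + 2*h^2 - 5*h - 6) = h*(h - 2)*(h^2 + 4*h + 3) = h*(h - 2)*(h + 3)*(h + 1)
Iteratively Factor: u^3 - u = (u + 1)*(u^2 - u) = u*(u + 1)*(u - 1)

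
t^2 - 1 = (t - 1)*(t + 1)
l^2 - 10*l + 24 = (l - 6)*(l - 4)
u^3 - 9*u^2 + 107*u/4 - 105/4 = (u - 7/2)*(u - 3)*(u - 5/2)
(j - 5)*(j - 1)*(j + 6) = j^3 - 31*j + 30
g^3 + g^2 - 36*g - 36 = (g - 6)*(g + 1)*(g + 6)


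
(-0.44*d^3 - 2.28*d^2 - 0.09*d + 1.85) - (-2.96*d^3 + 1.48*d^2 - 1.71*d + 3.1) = 2.52*d^3 - 3.76*d^2 + 1.62*d - 1.25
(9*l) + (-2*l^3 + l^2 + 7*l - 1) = -2*l^3 + l^2 + 16*l - 1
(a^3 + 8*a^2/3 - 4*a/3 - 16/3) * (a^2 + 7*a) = a^5 + 29*a^4/3 + 52*a^3/3 - 44*a^2/3 - 112*a/3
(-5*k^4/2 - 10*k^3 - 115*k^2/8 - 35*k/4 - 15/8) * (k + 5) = -5*k^5/2 - 45*k^4/2 - 515*k^3/8 - 645*k^2/8 - 365*k/8 - 75/8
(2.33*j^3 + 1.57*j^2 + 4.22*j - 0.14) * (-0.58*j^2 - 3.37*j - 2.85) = -1.3514*j^5 - 8.7627*j^4 - 14.379*j^3 - 18.6147*j^2 - 11.5552*j + 0.399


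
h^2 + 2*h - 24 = (h - 4)*(h + 6)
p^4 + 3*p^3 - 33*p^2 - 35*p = p*(p - 5)*(p + 1)*(p + 7)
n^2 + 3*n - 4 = (n - 1)*(n + 4)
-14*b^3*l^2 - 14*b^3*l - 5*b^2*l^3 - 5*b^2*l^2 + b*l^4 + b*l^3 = l*(-7*b + l)*(2*b + l)*(b*l + b)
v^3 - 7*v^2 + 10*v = v*(v - 5)*(v - 2)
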